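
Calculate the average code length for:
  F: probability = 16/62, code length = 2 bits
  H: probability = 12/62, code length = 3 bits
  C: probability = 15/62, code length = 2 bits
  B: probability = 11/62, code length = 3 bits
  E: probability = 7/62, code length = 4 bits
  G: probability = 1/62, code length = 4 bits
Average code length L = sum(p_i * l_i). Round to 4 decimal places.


Weighted contributions p_i * l_i:
  F: (16/62) * 2 = 32/62
  H: (12/62) * 3 = 36/62
  C: (15/62) * 2 = 30/62
  B: (11/62) * 3 = 33/62
  E: (7/62) * 4 = 28/62
  G: (1/62) * 4 = 4/62
Sum = (32 + 36 + 30 + 33 + 28 + 4)/62 = 163/62

L = 163/62 = 2.6290 bits/symbol


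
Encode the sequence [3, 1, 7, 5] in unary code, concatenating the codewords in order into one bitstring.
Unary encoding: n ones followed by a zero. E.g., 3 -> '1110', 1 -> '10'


Encode each number as n ones followed by a terminating 0:
  3 -> 1110 (4 bits)
  1 -> 10 (2 bits)
  7 -> 11111110 (8 bits)
  5 -> 111110 (6 bits)
Total length = 4 + 2 + 8 + 6 = 20 bits.

Unary([3, 1, 7, 5]) = 11101011111110111110 (20 bits)


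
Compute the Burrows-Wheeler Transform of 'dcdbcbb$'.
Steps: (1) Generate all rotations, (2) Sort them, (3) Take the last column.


Rotations (sorted):
  0: $dcdbcbb -> last char: b
  1: b$dcdbcb -> last char: b
  2: bb$dcdbc -> last char: c
  3: bcbb$dcd -> last char: d
  4: cbb$dcdb -> last char: b
  5: cdbcbb$d -> last char: d
  6: dbcbb$dc -> last char: c
  7: dcdbcbb$ -> last char: $


BWT = bbcdbdc$


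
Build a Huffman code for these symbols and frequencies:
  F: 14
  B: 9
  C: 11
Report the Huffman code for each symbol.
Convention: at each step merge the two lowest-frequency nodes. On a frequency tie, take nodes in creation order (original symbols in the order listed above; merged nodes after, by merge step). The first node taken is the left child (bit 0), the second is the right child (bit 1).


Huffman tree construction:
Step 1: Merge B(9) + C(11) = 20
Step 2: Merge F(14) + (B+C)(20) = 34
Read each symbol's code off the tree from the root (left child = 0, right child = 1).

Codes:
  F: 0 (length 1)
  B: 10 (length 2)
  C: 11 (length 2)
Average code length: 54/34 = 1.5882 bits/symbol


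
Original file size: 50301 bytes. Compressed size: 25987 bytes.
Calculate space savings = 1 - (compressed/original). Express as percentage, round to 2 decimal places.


ratio = compressed/original = 25987/50301 = 0.51663
savings = 1 - ratio = 1 - 0.51663 = 0.48337
as a percentage: 0.48337 * 100 = 48.34%

Space savings = 1 - 25987/50301 = 48.34%


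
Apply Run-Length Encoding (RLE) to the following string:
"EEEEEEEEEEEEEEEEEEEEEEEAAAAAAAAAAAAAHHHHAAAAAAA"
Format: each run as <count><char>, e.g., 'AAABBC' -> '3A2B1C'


Scanning runs left to right:
  i=0: run of 'E' x 23 -> '23E'
  i=23: run of 'A' x 13 -> '13A'
  i=36: run of 'H' x 4 -> '4H'
  i=40: run of 'A' x 7 -> '7A'

RLE = 23E13A4H7A


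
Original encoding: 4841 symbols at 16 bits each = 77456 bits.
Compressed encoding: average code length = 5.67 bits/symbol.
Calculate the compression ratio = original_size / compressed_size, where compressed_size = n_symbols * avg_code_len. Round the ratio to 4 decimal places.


original_size = n_symbols * orig_bits = 4841 * 16 = 77456 bits
compressed_size = n_symbols * avg_code_len = 4841 * 5.67 = 27448.47 bits
ratio = original_size / compressed_size = 77456 / 27448.47 = 2.8219

Compression ratio = 2.8219


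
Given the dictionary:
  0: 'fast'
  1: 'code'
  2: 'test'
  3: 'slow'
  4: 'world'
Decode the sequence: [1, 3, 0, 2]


Look up each index in the dictionary:
  1 -> 'code'
  3 -> 'slow'
  0 -> 'fast'
  2 -> 'test'

Decoded: "code slow fast test"


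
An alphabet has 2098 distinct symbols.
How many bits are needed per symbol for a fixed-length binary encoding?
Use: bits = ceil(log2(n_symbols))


log2(2098) = 11.0348
Bracket: 2^11 = 2048 < 2098 <= 2^12 = 4096
So ceil(log2(2098)) = 12

bits = ceil(log2(2098)) = ceil(11.0348) = 12 bits


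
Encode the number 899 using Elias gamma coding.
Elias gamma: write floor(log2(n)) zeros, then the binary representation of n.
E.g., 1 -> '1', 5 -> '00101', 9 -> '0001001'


num_bits = floor(log2(899)) + 1 = 10
leading_zeros = num_bits - 1 = 9
binary(899) = 1110000011

Elias gamma(899) = '000000000' + '1110000011' = 0000000001110000011 (19 bits)


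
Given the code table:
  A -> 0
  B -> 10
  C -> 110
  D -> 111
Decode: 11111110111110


Decoding:
111 -> D
111 -> D
10 -> B
111 -> D
110 -> C


Result: DDBDC


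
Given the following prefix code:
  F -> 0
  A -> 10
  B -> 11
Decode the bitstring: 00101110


Decoding step by step:
Bits 0 -> F
Bits 0 -> F
Bits 10 -> A
Bits 11 -> B
Bits 10 -> A


Decoded message: FFABA


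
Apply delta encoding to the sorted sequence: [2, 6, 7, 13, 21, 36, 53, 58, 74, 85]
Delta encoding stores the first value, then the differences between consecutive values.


First value: 2
Deltas:
  6 - 2 = 4
  7 - 6 = 1
  13 - 7 = 6
  21 - 13 = 8
  36 - 21 = 15
  53 - 36 = 17
  58 - 53 = 5
  74 - 58 = 16
  85 - 74 = 11


Delta encoded: [2, 4, 1, 6, 8, 15, 17, 5, 16, 11]


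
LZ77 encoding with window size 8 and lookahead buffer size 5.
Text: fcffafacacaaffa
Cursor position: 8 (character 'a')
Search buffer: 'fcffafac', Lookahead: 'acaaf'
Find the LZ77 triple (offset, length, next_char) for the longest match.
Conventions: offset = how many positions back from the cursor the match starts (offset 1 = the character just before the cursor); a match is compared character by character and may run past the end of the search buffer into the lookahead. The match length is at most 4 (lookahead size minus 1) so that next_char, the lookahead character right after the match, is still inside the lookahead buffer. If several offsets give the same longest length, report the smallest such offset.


Try each offset into the search buffer:
  offset=1 (pos 7, char 'c'): match length 0
  offset=2 (pos 6, char 'a'): match length 3
  offset=3 (pos 5, char 'f'): match length 0
  offset=4 (pos 4, char 'a'): match length 1
  offset=5 (pos 3, char 'f'): match length 0
  offset=6 (pos 2, char 'f'): match length 0
  offset=7 (pos 1, char 'c'): match length 0
  offset=8 (pos 0, char 'f'): match length 0
Longest match has length 3 at offset 2.
next_char = character at position 8 + 3 = 11 -> 'a'

Best match: offset=2, length=3 (matching 'aca' starting at position 6)
LZ77 triple: (2, 3, 'a')


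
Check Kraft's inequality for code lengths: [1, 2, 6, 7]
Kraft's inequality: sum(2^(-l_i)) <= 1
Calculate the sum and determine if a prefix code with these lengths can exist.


Sum = 2^(-1) + 2^(-2) + 2^(-6) + 2^(-7)
    = 0.5 + 0.25 + 0.015625 + 0.0078125
    = 99/128 = 0.7734375
Since 0.7734375 <= 1, Kraft's inequality IS satisfied.
A prefix code with these lengths CAN exist.

Kraft sum = 0.7734375. Satisfied.


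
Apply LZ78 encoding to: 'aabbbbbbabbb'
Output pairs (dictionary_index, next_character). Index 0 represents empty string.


LZ78 encoding steps:
Dictionary: {0: ''}
Step 1: w='' (idx 0), next='a' -> output (0, 'a'), add 'a' as idx 1
Step 2: w='a' (idx 1), next='b' -> output (1, 'b'), add 'ab' as idx 2
Step 3: w='' (idx 0), next='b' -> output (0, 'b'), add 'b' as idx 3
Step 4: w='b' (idx 3), next='b' -> output (3, 'b'), add 'bb' as idx 4
Step 5: w='bb' (idx 4), next='a' -> output (4, 'a'), add 'bba' as idx 5
Step 6: w='bb' (idx 4), next='b' -> output (4, 'b'), add 'bbb' as idx 6


Encoded: [(0, 'a'), (1, 'b'), (0, 'b'), (3, 'b'), (4, 'a'), (4, 'b')]


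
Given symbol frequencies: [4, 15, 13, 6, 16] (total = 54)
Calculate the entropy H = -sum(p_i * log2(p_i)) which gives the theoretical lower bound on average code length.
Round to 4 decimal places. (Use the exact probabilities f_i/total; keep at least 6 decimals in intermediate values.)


Per-symbol terms -p_i * log2(p_i) with p_i = f_i/54:
  p = 4/54 = 0.074074: log2(p) = -3.754888, -p*log2(p) = 0.278140
  p = 15/54 = 0.277778: log2(p) = -1.847997, -p*log2(p) = 0.513332
  p = 13/54 = 0.240741: log2(p) = -2.054448, -p*log2(p) = 0.494589
  p = 6/54 = 0.111111: log2(p) = -3.169925, -p*log2(p) = 0.352214
  p = 16/54 = 0.296296: log2(p) = -1.754888, -p*log2(p) = 0.519967
H = 0.278140 + 0.513332 + 0.494589 + 0.352214 + 0.519967 = 2.158242

H = 2.1582 bits/symbol


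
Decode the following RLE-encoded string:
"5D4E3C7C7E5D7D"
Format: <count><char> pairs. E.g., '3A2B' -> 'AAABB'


Expanding each <count><char> pair:
  5D -> 'DDDDD'
  4E -> 'EEEE'
  3C -> 'CCC'
  7C -> 'CCCCCCC'
  7E -> 'EEEEEEE'
  5D -> 'DDDDD'
  7D -> 'DDDDDDD'

Decoded = DDDDDEEEECCCCCCCCCCEEEEEEEDDDDDDDDDDDD


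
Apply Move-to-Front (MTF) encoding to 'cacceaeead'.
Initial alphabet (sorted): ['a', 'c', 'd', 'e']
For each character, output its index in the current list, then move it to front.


MTF encoding:
'c': index 1 in ['a', 'c', 'd', 'e'] -> ['c', 'a', 'd', 'e']
'a': index 1 in ['c', 'a', 'd', 'e'] -> ['a', 'c', 'd', 'e']
'c': index 1 in ['a', 'c', 'd', 'e'] -> ['c', 'a', 'd', 'e']
'c': index 0 in ['c', 'a', 'd', 'e'] -> ['c', 'a', 'd', 'e']
'e': index 3 in ['c', 'a', 'd', 'e'] -> ['e', 'c', 'a', 'd']
'a': index 2 in ['e', 'c', 'a', 'd'] -> ['a', 'e', 'c', 'd']
'e': index 1 in ['a', 'e', 'c', 'd'] -> ['e', 'a', 'c', 'd']
'e': index 0 in ['e', 'a', 'c', 'd'] -> ['e', 'a', 'c', 'd']
'a': index 1 in ['e', 'a', 'c', 'd'] -> ['a', 'e', 'c', 'd']
'd': index 3 in ['a', 'e', 'c', 'd'] -> ['d', 'a', 'e', 'c']


Output: [1, 1, 1, 0, 3, 2, 1, 0, 1, 3]


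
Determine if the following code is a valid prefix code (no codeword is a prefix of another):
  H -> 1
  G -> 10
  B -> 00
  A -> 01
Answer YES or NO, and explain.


Checking each pair (does one codeword prefix another?):
  H='1' vs G='10': prefix -- VIOLATION

NO -- this is NOT a valid prefix code. H (1) is a prefix of G (10).


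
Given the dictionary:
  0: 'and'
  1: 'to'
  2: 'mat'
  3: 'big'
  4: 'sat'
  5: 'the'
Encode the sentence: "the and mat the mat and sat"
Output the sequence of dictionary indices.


Look up each word in the dictionary:
  'the' -> 5
  'and' -> 0
  'mat' -> 2
  'the' -> 5
  'mat' -> 2
  'and' -> 0
  'sat' -> 4

Encoded: [5, 0, 2, 5, 2, 0, 4]


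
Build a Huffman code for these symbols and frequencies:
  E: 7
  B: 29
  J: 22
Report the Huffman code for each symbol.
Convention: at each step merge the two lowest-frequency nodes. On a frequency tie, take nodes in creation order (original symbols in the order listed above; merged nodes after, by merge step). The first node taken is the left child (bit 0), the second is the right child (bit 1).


Huffman tree construction:
Step 1: Merge E(7) + J(22) = 29
Step 2: Merge B(29) + (E+J)(29) = 58
Read each symbol's code off the tree from the root (left child = 0, right child = 1).

Codes:
  E: 10 (length 2)
  B: 0 (length 1)
  J: 11 (length 2)
Average code length: 87/58 = 1.5000 bits/symbol


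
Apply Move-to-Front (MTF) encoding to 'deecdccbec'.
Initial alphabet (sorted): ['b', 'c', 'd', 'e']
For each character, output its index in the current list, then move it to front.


MTF encoding:
'd': index 2 in ['b', 'c', 'd', 'e'] -> ['d', 'b', 'c', 'e']
'e': index 3 in ['d', 'b', 'c', 'e'] -> ['e', 'd', 'b', 'c']
'e': index 0 in ['e', 'd', 'b', 'c'] -> ['e', 'd', 'b', 'c']
'c': index 3 in ['e', 'd', 'b', 'c'] -> ['c', 'e', 'd', 'b']
'd': index 2 in ['c', 'e', 'd', 'b'] -> ['d', 'c', 'e', 'b']
'c': index 1 in ['d', 'c', 'e', 'b'] -> ['c', 'd', 'e', 'b']
'c': index 0 in ['c', 'd', 'e', 'b'] -> ['c', 'd', 'e', 'b']
'b': index 3 in ['c', 'd', 'e', 'b'] -> ['b', 'c', 'd', 'e']
'e': index 3 in ['b', 'c', 'd', 'e'] -> ['e', 'b', 'c', 'd']
'c': index 2 in ['e', 'b', 'c', 'd'] -> ['c', 'e', 'b', 'd']


Output: [2, 3, 0, 3, 2, 1, 0, 3, 3, 2]


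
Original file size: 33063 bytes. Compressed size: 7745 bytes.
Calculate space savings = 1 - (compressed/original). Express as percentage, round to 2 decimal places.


ratio = compressed/original = 7745/33063 = 0.23425
savings = 1 - ratio = 1 - 0.23425 = 0.76575
as a percentage: 0.76575 * 100 = 76.58%

Space savings = 1 - 7745/33063 = 76.58%


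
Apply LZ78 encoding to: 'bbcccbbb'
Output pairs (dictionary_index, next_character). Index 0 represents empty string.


LZ78 encoding steps:
Dictionary: {0: ''}
Step 1: w='' (idx 0), next='b' -> output (0, 'b'), add 'b' as idx 1
Step 2: w='b' (idx 1), next='c' -> output (1, 'c'), add 'bc' as idx 2
Step 3: w='' (idx 0), next='c' -> output (0, 'c'), add 'c' as idx 3
Step 4: w='c' (idx 3), next='b' -> output (3, 'b'), add 'cb' as idx 4
Step 5: w='b' (idx 1), next='b' -> output (1, 'b'), add 'bb' as idx 5


Encoded: [(0, 'b'), (1, 'c'), (0, 'c'), (3, 'b'), (1, 'b')]


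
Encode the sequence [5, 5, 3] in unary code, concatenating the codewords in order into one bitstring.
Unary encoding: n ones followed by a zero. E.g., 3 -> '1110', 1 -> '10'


Encode each number as n ones followed by a terminating 0:
  5 -> 111110 (6 bits)
  5 -> 111110 (6 bits)
  3 -> 1110 (4 bits)
Total length = 6 + 6 + 4 = 16 bits.

Unary([5, 5, 3]) = 1111101111101110 (16 bits)


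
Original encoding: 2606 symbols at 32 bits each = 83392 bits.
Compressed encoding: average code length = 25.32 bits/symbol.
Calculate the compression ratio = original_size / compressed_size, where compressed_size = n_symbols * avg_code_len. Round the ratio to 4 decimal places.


original_size = n_symbols * orig_bits = 2606 * 32 = 83392 bits
compressed_size = n_symbols * avg_code_len = 2606 * 25.32 = 65983.92 bits
ratio = original_size / compressed_size = 83392 / 65983.92 = 1.2638

Compression ratio = 1.2638


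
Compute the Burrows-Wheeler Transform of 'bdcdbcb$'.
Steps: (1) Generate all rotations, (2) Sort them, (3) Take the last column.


Rotations (sorted):
  0: $bdcdbcb -> last char: b
  1: b$bdcdbc -> last char: c
  2: bcb$bdcd -> last char: d
  3: bdcdbcb$ -> last char: $
  4: cb$bdcdb -> last char: b
  5: cdbcb$bd -> last char: d
  6: dbcb$bdc -> last char: c
  7: dcdbcb$b -> last char: b


BWT = bcd$bdcb


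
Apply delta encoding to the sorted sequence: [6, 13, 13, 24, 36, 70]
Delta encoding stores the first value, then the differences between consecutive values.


First value: 6
Deltas:
  13 - 6 = 7
  13 - 13 = 0
  24 - 13 = 11
  36 - 24 = 12
  70 - 36 = 34


Delta encoded: [6, 7, 0, 11, 12, 34]


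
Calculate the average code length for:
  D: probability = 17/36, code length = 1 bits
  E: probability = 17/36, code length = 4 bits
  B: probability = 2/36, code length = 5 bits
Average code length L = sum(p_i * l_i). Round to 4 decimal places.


Weighted contributions p_i * l_i:
  D: (17/36) * 1 = 17/36
  E: (17/36) * 4 = 68/36
  B: (2/36) * 5 = 10/36
Sum = (17 + 68 + 10)/36 = 95/36

L = 95/36 = 2.6389 bits/symbol


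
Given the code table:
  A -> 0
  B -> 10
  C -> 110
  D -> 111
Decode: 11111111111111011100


Decoding:
111 -> D
111 -> D
111 -> D
111 -> D
110 -> C
111 -> D
0 -> A
0 -> A


Result: DDDDCDAA


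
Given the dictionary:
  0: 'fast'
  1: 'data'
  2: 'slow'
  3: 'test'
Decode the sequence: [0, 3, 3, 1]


Look up each index in the dictionary:
  0 -> 'fast'
  3 -> 'test'
  3 -> 'test'
  1 -> 'data'

Decoded: "fast test test data"


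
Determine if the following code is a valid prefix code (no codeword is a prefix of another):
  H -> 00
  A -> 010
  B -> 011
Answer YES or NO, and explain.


Checking each pair (does one codeword prefix another?):
  H='00' vs A='010': no prefix
  H='00' vs B='011': no prefix
  A='010' vs H='00': no prefix
  A='010' vs B='011': no prefix
  B='011' vs H='00': no prefix
  B='011' vs A='010': no prefix
No violation found over all pairs.

YES -- this is a valid prefix code. No codeword is a prefix of any other codeword.


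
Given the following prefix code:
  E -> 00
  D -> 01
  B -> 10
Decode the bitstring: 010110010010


Decoding step by step:
Bits 01 -> D
Bits 01 -> D
Bits 10 -> B
Bits 01 -> D
Bits 00 -> E
Bits 10 -> B


Decoded message: DDBDEB


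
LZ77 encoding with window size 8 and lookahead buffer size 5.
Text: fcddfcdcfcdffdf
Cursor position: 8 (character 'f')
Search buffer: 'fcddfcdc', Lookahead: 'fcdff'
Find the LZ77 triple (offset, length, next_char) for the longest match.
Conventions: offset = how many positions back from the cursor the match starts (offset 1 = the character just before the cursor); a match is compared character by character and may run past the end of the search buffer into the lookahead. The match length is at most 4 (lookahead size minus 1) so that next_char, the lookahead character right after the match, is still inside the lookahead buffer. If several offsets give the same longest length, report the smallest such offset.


Try each offset into the search buffer:
  offset=1 (pos 7, char 'c'): match length 0
  offset=2 (pos 6, char 'd'): match length 0
  offset=3 (pos 5, char 'c'): match length 0
  offset=4 (pos 4, char 'f'): match length 3
  offset=5 (pos 3, char 'd'): match length 0
  offset=6 (pos 2, char 'd'): match length 0
  offset=7 (pos 1, char 'c'): match length 0
  offset=8 (pos 0, char 'f'): match length 3
Longest match has length 3, found at offsets 4, 8; take the smallest, offset 4.
next_char = character at position 8 + 3 = 11 -> 'f'

Best match: offset=4, length=3 (matching 'fcd' starting at position 4)
LZ77 triple: (4, 3, 'f')


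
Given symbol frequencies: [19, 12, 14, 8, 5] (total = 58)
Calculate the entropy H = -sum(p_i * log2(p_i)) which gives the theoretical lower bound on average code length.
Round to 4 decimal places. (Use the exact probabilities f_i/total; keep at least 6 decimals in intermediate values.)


Per-symbol terms -p_i * log2(p_i) with p_i = f_i/58:
  p = 19/58 = 0.327586: log2(p) = -1.610053, -p*log2(p) = 0.527431
  p = 12/58 = 0.206897: log2(p) = -2.273018, -p*log2(p) = 0.470280
  p = 14/58 = 0.241379: log2(p) = -2.050626, -p*log2(p) = 0.494979
  p = 8/58 = 0.137931: log2(p) = -2.857981, -p*log2(p) = 0.394204
  p = 5/58 = 0.086207: log2(p) = -3.536053, -p*log2(p) = 0.304832
H = 0.527431 + 0.470280 + 0.494979 + 0.394204 + 0.304832 = 2.191726

H = 2.1917 bits/symbol


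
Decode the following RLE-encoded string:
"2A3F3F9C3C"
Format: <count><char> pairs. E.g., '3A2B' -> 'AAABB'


Expanding each <count><char> pair:
  2A -> 'AA'
  3F -> 'FFF'
  3F -> 'FFF'
  9C -> 'CCCCCCCCC'
  3C -> 'CCC'

Decoded = AAFFFFFFCCCCCCCCCCCC


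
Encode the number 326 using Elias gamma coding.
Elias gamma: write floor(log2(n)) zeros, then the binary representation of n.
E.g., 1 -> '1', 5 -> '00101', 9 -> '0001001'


num_bits = floor(log2(326)) + 1 = 9
leading_zeros = num_bits - 1 = 8
binary(326) = 101000110

Elias gamma(326) = '00000000' + '101000110' = 00000000101000110 (17 bits)


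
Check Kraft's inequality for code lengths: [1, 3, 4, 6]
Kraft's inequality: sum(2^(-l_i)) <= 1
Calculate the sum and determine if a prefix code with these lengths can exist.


Sum = 2^(-1) + 2^(-3) + 2^(-4) + 2^(-6)
    = 0.5 + 0.125 + 0.0625 + 0.015625
    = 45/64 = 0.703125
Since 0.703125 <= 1, Kraft's inequality IS satisfied.
A prefix code with these lengths CAN exist.

Kraft sum = 0.703125. Satisfied.


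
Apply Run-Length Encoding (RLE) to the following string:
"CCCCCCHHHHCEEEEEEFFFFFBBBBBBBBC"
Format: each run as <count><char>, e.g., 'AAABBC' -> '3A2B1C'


Scanning runs left to right:
  i=0: run of 'C' x 6 -> '6C'
  i=6: run of 'H' x 4 -> '4H'
  i=10: run of 'C' x 1 -> '1C'
  i=11: run of 'E' x 6 -> '6E'
  i=17: run of 'F' x 5 -> '5F'
  i=22: run of 'B' x 8 -> '8B'
  i=30: run of 'C' x 1 -> '1C'

RLE = 6C4H1C6E5F8B1C


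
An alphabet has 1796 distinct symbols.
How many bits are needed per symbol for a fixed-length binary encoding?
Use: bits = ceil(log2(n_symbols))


log2(1796) = 10.8106
Bracket: 2^10 = 1024 < 1796 <= 2^11 = 2048
So ceil(log2(1796)) = 11

bits = ceil(log2(1796)) = ceil(10.8106) = 11 bits


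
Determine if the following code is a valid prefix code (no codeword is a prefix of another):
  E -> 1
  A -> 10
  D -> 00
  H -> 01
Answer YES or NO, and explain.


Checking each pair (does one codeword prefix another?):
  E='1' vs A='10': prefix -- VIOLATION

NO -- this is NOT a valid prefix code. E (1) is a prefix of A (10).


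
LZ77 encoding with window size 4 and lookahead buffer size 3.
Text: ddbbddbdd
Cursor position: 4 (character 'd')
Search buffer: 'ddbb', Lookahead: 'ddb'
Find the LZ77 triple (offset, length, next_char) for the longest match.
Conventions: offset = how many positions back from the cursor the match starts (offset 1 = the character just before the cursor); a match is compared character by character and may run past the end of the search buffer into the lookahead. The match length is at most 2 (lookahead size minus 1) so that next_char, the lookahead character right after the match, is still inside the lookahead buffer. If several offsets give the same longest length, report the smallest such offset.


Try each offset into the search buffer:
  offset=1 (pos 3, char 'b'): match length 0
  offset=2 (pos 2, char 'b'): match length 0
  offset=3 (pos 1, char 'd'): match length 1
  offset=4 (pos 0, char 'd'): match length 2
Longest match has length 2 at offset 4.
next_char = character at position 4 + 2 = 6 -> 'b'

Best match: offset=4, length=2 (matching 'dd' starting at position 0)
LZ77 triple: (4, 2, 'b')


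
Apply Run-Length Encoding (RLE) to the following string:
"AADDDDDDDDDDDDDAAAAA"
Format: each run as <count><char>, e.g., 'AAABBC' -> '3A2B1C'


Scanning runs left to right:
  i=0: run of 'A' x 2 -> '2A'
  i=2: run of 'D' x 13 -> '13D'
  i=15: run of 'A' x 5 -> '5A'

RLE = 2A13D5A


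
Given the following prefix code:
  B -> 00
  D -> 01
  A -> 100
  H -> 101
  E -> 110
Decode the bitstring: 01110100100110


Decoding step by step:
Bits 01 -> D
Bits 110 -> E
Bits 100 -> A
Bits 100 -> A
Bits 110 -> E


Decoded message: DEAAE


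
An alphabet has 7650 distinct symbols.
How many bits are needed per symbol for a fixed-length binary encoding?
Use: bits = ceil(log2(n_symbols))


log2(7650) = 12.9012
Bracket: 2^12 = 4096 < 7650 <= 2^13 = 8192
So ceil(log2(7650)) = 13

bits = ceil(log2(7650)) = ceil(12.9012) = 13 bits


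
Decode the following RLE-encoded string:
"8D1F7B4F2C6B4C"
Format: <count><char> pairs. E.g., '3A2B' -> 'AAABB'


Expanding each <count><char> pair:
  8D -> 'DDDDDDDD'
  1F -> 'F'
  7B -> 'BBBBBBB'
  4F -> 'FFFF'
  2C -> 'CC'
  6B -> 'BBBBBB'
  4C -> 'CCCC'

Decoded = DDDDDDDDFBBBBBBBFFFFCCBBBBBBCCCC


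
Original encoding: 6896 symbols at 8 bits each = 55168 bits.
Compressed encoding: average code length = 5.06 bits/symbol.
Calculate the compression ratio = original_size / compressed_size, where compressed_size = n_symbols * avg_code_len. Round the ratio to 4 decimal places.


original_size = n_symbols * orig_bits = 6896 * 8 = 55168 bits
compressed_size = n_symbols * avg_code_len = 6896 * 5.06 = 34893.76 bits
ratio = original_size / compressed_size = 55168 / 34893.76 = 1.581

Compression ratio = 1.581


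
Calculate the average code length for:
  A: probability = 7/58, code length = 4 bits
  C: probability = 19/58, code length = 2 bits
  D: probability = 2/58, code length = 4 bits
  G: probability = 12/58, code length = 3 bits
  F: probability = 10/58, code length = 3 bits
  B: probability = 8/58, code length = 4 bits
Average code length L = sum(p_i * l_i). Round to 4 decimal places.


Weighted contributions p_i * l_i:
  A: (7/58) * 4 = 28/58
  C: (19/58) * 2 = 38/58
  D: (2/58) * 4 = 8/58
  G: (12/58) * 3 = 36/58
  F: (10/58) * 3 = 30/58
  B: (8/58) * 4 = 32/58
Sum = (28 + 38 + 8 + 36 + 30 + 32)/58 = 172/58

L = 172/58 = 2.9655 bits/symbol


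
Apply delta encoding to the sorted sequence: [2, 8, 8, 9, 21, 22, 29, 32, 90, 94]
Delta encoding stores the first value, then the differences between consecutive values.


First value: 2
Deltas:
  8 - 2 = 6
  8 - 8 = 0
  9 - 8 = 1
  21 - 9 = 12
  22 - 21 = 1
  29 - 22 = 7
  32 - 29 = 3
  90 - 32 = 58
  94 - 90 = 4


Delta encoded: [2, 6, 0, 1, 12, 1, 7, 3, 58, 4]


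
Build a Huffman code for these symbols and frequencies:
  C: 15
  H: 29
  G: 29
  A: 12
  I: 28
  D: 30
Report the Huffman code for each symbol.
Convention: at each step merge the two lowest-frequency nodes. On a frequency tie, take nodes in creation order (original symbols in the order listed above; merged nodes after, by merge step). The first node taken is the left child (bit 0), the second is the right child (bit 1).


Huffman tree construction:
Step 1: Merge A(12) + C(15) = 27
Step 2: Merge (A+C)(27) + I(28) = 55
Step 3: Merge H(29) + G(29) = 58
Step 4: Merge D(30) + ((A+C)+I)(55) = 85
Step 5: Merge (H+G)(58) + (D+((A+C)+I))(85) = 143
Read each symbol's code off the tree from the root (left child = 0, right child = 1).

Codes:
  C: 1101 (length 4)
  H: 00 (length 2)
  G: 01 (length 2)
  A: 1100 (length 4)
  I: 111 (length 3)
  D: 10 (length 2)
Average code length: 368/143 = 2.5734 bits/symbol


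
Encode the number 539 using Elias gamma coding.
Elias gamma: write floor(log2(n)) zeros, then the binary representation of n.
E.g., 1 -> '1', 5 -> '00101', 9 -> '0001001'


num_bits = floor(log2(539)) + 1 = 10
leading_zeros = num_bits - 1 = 9
binary(539) = 1000011011

Elias gamma(539) = '000000000' + '1000011011' = 0000000001000011011 (19 bits)


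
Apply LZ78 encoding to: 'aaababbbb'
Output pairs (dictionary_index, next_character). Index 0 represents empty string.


LZ78 encoding steps:
Dictionary: {0: ''}
Step 1: w='' (idx 0), next='a' -> output (0, 'a'), add 'a' as idx 1
Step 2: w='a' (idx 1), next='a' -> output (1, 'a'), add 'aa' as idx 2
Step 3: w='' (idx 0), next='b' -> output (0, 'b'), add 'b' as idx 3
Step 4: w='a' (idx 1), next='b' -> output (1, 'b'), add 'ab' as idx 4
Step 5: w='b' (idx 3), next='b' -> output (3, 'b'), add 'bb' as idx 5
Step 6: w='b' (idx 3), end of input -> output (3, '')


Encoded: [(0, 'a'), (1, 'a'), (0, 'b'), (1, 'b'), (3, 'b'), (3, '')]


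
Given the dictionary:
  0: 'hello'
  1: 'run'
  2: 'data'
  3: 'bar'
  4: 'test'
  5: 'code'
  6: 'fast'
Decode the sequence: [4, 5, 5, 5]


Look up each index in the dictionary:
  4 -> 'test'
  5 -> 'code'
  5 -> 'code'
  5 -> 'code'

Decoded: "test code code code"


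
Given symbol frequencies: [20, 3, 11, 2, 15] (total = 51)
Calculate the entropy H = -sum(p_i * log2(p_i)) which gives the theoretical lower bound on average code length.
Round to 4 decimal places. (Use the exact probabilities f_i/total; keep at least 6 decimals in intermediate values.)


Per-symbol terms -p_i * log2(p_i) with p_i = f_i/51:
  p = 20/51 = 0.392157: log2(p) = -1.350497, -p*log2(p) = 0.529607
  p = 3/51 = 0.058824: log2(p) = -4.087463, -p*log2(p) = 0.240439
  p = 11/51 = 0.215686: log2(p) = -2.212994, -p*log2(p) = 0.477312
  p = 2/51 = 0.039216: log2(p) = -4.672425, -p*log2(p) = 0.183232
  p = 15/51 = 0.294118: log2(p) = -1.765535, -p*log2(p) = 0.519275
H = 0.529607 + 0.240439 + 0.477312 + 0.183232 + 0.519275 = 1.949865

H = 1.9499 bits/symbol


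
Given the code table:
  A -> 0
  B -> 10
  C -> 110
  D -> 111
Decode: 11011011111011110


Decoding:
110 -> C
110 -> C
111 -> D
110 -> C
111 -> D
10 -> B


Result: CCDCDB


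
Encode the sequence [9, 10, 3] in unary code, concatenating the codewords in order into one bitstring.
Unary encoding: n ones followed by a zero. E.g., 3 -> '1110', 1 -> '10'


Encode each number as n ones followed by a terminating 0:
  9 -> 1111111110 (10 bits)
  10 -> 11111111110 (11 bits)
  3 -> 1110 (4 bits)
Total length = 10 + 11 + 4 = 25 bits.

Unary([9, 10, 3]) = 1111111110111111111101110 (25 bits)


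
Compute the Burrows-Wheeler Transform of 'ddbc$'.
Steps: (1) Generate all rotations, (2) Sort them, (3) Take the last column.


Rotations (sorted):
  0: $ddbc -> last char: c
  1: bc$dd -> last char: d
  2: c$ddb -> last char: b
  3: dbc$d -> last char: d
  4: ddbc$ -> last char: $


BWT = cdbd$


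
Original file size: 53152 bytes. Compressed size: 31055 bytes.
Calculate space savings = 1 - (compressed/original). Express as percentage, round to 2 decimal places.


ratio = compressed/original = 31055/53152 = 0.584268
savings = 1 - ratio = 1 - 0.584268 = 0.415732
as a percentage: 0.415732 * 100 = 41.57%

Space savings = 1 - 31055/53152 = 41.57%


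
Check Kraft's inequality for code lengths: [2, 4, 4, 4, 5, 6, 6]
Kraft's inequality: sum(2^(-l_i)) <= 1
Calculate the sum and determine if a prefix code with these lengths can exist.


Sum = 2^(-2) + 2^(-4) + 2^(-4) + 2^(-4) + 2^(-5) + 2^(-6) + 2^(-6)
    = 0.25 + 0.0625 + 0.0625 + 0.0625 + 0.03125 + 0.015625 + 0.015625
    = 32/64 = 0.5
Since 0.5 <= 1, Kraft's inequality IS satisfied.
A prefix code with these lengths CAN exist.

Kraft sum = 0.5. Satisfied.


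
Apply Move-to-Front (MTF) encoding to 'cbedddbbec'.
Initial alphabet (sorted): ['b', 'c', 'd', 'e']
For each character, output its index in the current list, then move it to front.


MTF encoding:
'c': index 1 in ['b', 'c', 'd', 'e'] -> ['c', 'b', 'd', 'e']
'b': index 1 in ['c', 'b', 'd', 'e'] -> ['b', 'c', 'd', 'e']
'e': index 3 in ['b', 'c', 'd', 'e'] -> ['e', 'b', 'c', 'd']
'd': index 3 in ['e', 'b', 'c', 'd'] -> ['d', 'e', 'b', 'c']
'd': index 0 in ['d', 'e', 'b', 'c'] -> ['d', 'e', 'b', 'c']
'd': index 0 in ['d', 'e', 'b', 'c'] -> ['d', 'e', 'b', 'c']
'b': index 2 in ['d', 'e', 'b', 'c'] -> ['b', 'd', 'e', 'c']
'b': index 0 in ['b', 'd', 'e', 'c'] -> ['b', 'd', 'e', 'c']
'e': index 2 in ['b', 'd', 'e', 'c'] -> ['e', 'b', 'd', 'c']
'c': index 3 in ['e', 'b', 'd', 'c'] -> ['c', 'e', 'b', 'd']


Output: [1, 1, 3, 3, 0, 0, 2, 0, 2, 3]


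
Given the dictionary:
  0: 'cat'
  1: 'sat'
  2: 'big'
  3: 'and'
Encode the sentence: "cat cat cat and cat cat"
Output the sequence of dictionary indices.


Look up each word in the dictionary:
  'cat' -> 0
  'cat' -> 0
  'cat' -> 0
  'and' -> 3
  'cat' -> 0
  'cat' -> 0

Encoded: [0, 0, 0, 3, 0, 0]


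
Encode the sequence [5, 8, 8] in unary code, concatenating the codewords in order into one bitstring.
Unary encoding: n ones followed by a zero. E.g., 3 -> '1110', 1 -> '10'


Encode each number as n ones followed by a terminating 0:
  5 -> 111110 (6 bits)
  8 -> 111111110 (9 bits)
  8 -> 111111110 (9 bits)
Total length = 6 + 9 + 9 = 24 bits.

Unary([5, 8, 8]) = 111110111111110111111110 (24 bits)


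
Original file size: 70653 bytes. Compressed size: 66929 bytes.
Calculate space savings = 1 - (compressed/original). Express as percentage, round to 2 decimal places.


ratio = compressed/original = 66929/70653 = 0.947292
savings = 1 - ratio = 1 - 0.947292 = 0.052708
as a percentage: 0.052708 * 100 = 5.27%

Space savings = 1 - 66929/70653 = 5.27%


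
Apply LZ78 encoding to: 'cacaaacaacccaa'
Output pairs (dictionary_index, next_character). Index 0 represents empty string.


LZ78 encoding steps:
Dictionary: {0: ''}
Step 1: w='' (idx 0), next='c' -> output (0, 'c'), add 'c' as idx 1
Step 2: w='' (idx 0), next='a' -> output (0, 'a'), add 'a' as idx 2
Step 3: w='c' (idx 1), next='a' -> output (1, 'a'), add 'ca' as idx 3
Step 4: w='a' (idx 2), next='a' -> output (2, 'a'), add 'aa' as idx 4
Step 5: w='ca' (idx 3), next='a' -> output (3, 'a'), add 'caa' as idx 5
Step 6: w='c' (idx 1), next='c' -> output (1, 'c'), add 'cc' as idx 6
Step 7: w='caa' (idx 5), end of input -> output (5, '')


Encoded: [(0, 'c'), (0, 'a'), (1, 'a'), (2, 'a'), (3, 'a'), (1, 'c'), (5, '')]


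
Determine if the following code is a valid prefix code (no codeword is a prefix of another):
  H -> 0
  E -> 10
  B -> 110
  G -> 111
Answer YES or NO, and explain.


Checking each pair (does one codeword prefix another?):
  H='0' vs E='10': no prefix
  H='0' vs B='110': no prefix
  H='0' vs G='111': no prefix
  E='10' vs H='0': no prefix
  E='10' vs B='110': no prefix
  E='10' vs G='111': no prefix
  B='110' vs H='0': no prefix
  B='110' vs E='10': no prefix
  B='110' vs G='111': no prefix
  G='111' vs H='0': no prefix
  G='111' vs E='10': no prefix
  G='111' vs B='110': no prefix
No violation found over all pairs.

YES -- this is a valid prefix code. No codeword is a prefix of any other codeword.


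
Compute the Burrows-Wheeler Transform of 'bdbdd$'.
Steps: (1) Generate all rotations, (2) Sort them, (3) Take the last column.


Rotations (sorted):
  0: $bdbdd -> last char: d
  1: bdbdd$ -> last char: $
  2: bdd$bd -> last char: d
  3: d$bdbd -> last char: d
  4: dbdd$b -> last char: b
  5: dd$bdb -> last char: b


BWT = d$ddbb


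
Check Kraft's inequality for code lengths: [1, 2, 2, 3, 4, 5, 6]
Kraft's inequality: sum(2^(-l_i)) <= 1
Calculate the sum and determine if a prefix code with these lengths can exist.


Sum = 2^(-1) + 2^(-2) + 2^(-2) + 2^(-3) + 2^(-4) + 2^(-5) + 2^(-6)
    = 0.5 + 0.25 + 0.25 + 0.125 + 0.0625 + 0.03125 + 0.015625
    = 79/64 = 1.234375
Since 1.234375 > 1, Kraft's inequality is NOT satisfied.
A prefix code with these lengths CANNOT exist.

Kraft sum = 1.234375. Not satisfied.


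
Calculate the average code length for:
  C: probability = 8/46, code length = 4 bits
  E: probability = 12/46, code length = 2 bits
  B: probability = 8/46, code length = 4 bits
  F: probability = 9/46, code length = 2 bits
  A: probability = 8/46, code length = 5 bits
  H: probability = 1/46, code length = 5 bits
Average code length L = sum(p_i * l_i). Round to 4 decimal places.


Weighted contributions p_i * l_i:
  C: (8/46) * 4 = 32/46
  E: (12/46) * 2 = 24/46
  B: (8/46) * 4 = 32/46
  F: (9/46) * 2 = 18/46
  A: (8/46) * 5 = 40/46
  H: (1/46) * 5 = 5/46
Sum = (32 + 24 + 32 + 18 + 40 + 5)/46 = 151/46

L = 151/46 = 3.2826 bits/symbol


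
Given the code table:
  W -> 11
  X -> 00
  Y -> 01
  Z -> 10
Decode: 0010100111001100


Decoding:
00 -> X
10 -> Z
10 -> Z
01 -> Y
11 -> W
00 -> X
11 -> W
00 -> X


Result: XZZYWXWX


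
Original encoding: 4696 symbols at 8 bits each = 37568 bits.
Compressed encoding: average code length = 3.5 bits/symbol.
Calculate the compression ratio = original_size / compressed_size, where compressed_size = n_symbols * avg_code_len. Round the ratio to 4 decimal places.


original_size = n_symbols * orig_bits = 4696 * 8 = 37568 bits
compressed_size = n_symbols * avg_code_len = 4696 * 3.5 = 16436.0 bits
ratio = original_size / compressed_size = 37568 / 16436.0 = 2.2857

Compression ratio = 2.2857


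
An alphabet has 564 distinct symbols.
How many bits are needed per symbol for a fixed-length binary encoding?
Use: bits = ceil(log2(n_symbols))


log2(564) = 9.1396
Bracket: 2^9 = 512 < 564 <= 2^10 = 1024
So ceil(log2(564)) = 10

bits = ceil(log2(564)) = ceil(9.1396) = 10 bits


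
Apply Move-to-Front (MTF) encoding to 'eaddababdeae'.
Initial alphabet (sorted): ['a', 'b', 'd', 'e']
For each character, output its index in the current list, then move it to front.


MTF encoding:
'e': index 3 in ['a', 'b', 'd', 'e'] -> ['e', 'a', 'b', 'd']
'a': index 1 in ['e', 'a', 'b', 'd'] -> ['a', 'e', 'b', 'd']
'd': index 3 in ['a', 'e', 'b', 'd'] -> ['d', 'a', 'e', 'b']
'd': index 0 in ['d', 'a', 'e', 'b'] -> ['d', 'a', 'e', 'b']
'a': index 1 in ['d', 'a', 'e', 'b'] -> ['a', 'd', 'e', 'b']
'b': index 3 in ['a', 'd', 'e', 'b'] -> ['b', 'a', 'd', 'e']
'a': index 1 in ['b', 'a', 'd', 'e'] -> ['a', 'b', 'd', 'e']
'b': index 1 in ['a', 'b', 'd', 'e'] -> ['b', 'a', 'd', 'e']
'd': index 2 in ['b', 'a', 'd', 'e'] -> ['d', 'b', 'a', 'e']
'e': index 3 in ['d', 'b', 'a', 'e'] -> ['e', 'd', 'b', 'a']
'a': index 3 in ['e', 'd', 'b', 'a'] -> ['a', 'e', 'd', 'b']
'e': index 1 in ['a', 'e', 'd', 'b'] -> ['e', 'a', 'd', 'b']


Output: [3, 1, 3, 0, 1, 3, 1, 1, 2, 3, 3, 1]


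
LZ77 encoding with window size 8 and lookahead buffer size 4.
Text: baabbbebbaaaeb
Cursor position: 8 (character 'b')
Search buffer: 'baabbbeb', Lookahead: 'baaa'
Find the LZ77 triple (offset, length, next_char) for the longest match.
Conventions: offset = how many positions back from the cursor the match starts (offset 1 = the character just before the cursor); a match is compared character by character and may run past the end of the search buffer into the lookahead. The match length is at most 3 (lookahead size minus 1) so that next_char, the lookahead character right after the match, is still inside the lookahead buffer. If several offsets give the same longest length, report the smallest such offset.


Try each offset into the search buffer:
  offset=1 (pos 7, char 'b'): match length 1
  offset=2 (pos 6, char 'e'): match length 0
  offset=3 (pos 5, char 'b'): match length 1
  offset=4 (pos 4, char 'b'): match length 1
  offset=5 (pos 3, char 'b'): match length 1
  offset=6 (pos 2, char 'a'): match length 0
  offset=7 (pos 1, char 'a'): match length 0
  offset=8 (pos 0, char 'b'): match length 3
Longest match has length 3 at offset 8.
next_char = character at position 8 + 3 = 11 -> 'a'

Best match: offset=8, length=3 (matching 'baa' starting at position 0)
LZ77 triple: (8, 3, 'a')


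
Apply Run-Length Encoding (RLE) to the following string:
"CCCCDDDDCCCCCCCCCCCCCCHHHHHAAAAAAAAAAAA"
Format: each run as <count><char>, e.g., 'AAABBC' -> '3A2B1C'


Scanning runs left to right:
  i=0: run of 'C' x 4 -> '4C'
  i=4: run of 'D' x 4 -> '4D'
  i=8: run of 'C' x 14 -> '14C'
  i=22: run of 'H' x 5 -> '5H'
  i=27: run of 'A' x 12 -> '12A'

RLE = 4C4D14C5H12A


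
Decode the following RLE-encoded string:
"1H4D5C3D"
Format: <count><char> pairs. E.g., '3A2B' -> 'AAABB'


Expanding each <count><char> pair:
  1H -> 'H'
  4D -> 'DDDD'
  5C -> 'CCCCC'
  3D -> 'DDD'

Decoded = HDDDDCCCCCDDD


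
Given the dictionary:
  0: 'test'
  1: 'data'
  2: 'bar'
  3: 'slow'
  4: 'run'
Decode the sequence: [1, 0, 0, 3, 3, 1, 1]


Look up each index in the dictionary:
  1 -> 'data'
  0 -> 'test'
  0 -> 'test'
  3 -> 'slow'
  3 -> 'slow'
  1 -> 'data'
  1 -> 'data'

Decoded: "data test test slow slow data data"


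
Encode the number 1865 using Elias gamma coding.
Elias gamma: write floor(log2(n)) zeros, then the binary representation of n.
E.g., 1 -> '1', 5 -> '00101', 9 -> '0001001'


num_bits = floor(log2(1865)) + 1 = 11
leading_zeros = num_bits - 1 = 10
binary(1865) = 11101001001

Elias gamma(1865) = '0000000000' + '11101001001' = 000000000011101001001 (21 bits)


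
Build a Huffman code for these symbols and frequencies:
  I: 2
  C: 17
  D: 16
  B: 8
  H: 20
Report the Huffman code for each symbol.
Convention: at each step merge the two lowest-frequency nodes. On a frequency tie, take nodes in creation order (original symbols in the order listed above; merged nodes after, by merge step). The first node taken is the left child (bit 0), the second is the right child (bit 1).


Huffman tree construction:
Step 1: Merge I(2) + B(8) = 10
Step 2: Merge (I+B)(10) + D(16) = 26
Step 3: Merge C(17) + H(20) = 37
Step 4: Merge ((I+B)+D)(26) + (C+H)(37) = 63
Read each symbol's code off the tree from the root (left child = 0, right child = 1).

Codes:
  I: 000 (length 3)
  C: 10 (length 2)
  D: 01 (length 2)
  B: 001 (length 3)
  H: 11 (length 2)
Average code length: 136/63 = 2.1587 bits/symbol


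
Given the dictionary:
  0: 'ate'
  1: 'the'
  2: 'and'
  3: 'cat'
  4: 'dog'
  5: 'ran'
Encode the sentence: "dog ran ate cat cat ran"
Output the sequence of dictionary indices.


Look up each word in the dictionary:
  'dog' -> 4
  'ran' -> 5
  'ate' -> 0
  'cat' -> 3
  'cat' -> 3
  'ran' -> 5

Encoded: [4, 5, 0, 3, 3, 5]


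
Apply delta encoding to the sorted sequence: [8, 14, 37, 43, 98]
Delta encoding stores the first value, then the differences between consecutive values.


First value: 8
Deltas:
  14 - 8 = 6
  37 - 14 = 23
  43 - 37 = 6
  98 - 43 = 55


Delta encoded: [8, 6, 23, 6, 55]


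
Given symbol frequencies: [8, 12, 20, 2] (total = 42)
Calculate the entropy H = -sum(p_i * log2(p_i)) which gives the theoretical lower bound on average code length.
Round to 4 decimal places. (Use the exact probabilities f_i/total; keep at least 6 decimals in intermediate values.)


Per-symbol terms -p_i * log2(p_i) with p_i = f_i/42:
  p = 8/42 = 0.190476: log2(p) = -2.392317, -p*log2(p) = 0.455680
  p = 12/42 = 0.285714: log2(p) = -1.807355, -p*log2(p) = 0.516387
  p = 20/42 = 0.476190: log2(p) = -1.070389, -p*log2(p) = 0.509709
  p = 2/42 = 0.047619: log2(p) = -4.392317, -p*log2(p) = 0.209158
H = 0.455680 + 0.516387 + 0.509709 + 0.209158 = 1.690934

H = 1.6909 bits/symbol
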